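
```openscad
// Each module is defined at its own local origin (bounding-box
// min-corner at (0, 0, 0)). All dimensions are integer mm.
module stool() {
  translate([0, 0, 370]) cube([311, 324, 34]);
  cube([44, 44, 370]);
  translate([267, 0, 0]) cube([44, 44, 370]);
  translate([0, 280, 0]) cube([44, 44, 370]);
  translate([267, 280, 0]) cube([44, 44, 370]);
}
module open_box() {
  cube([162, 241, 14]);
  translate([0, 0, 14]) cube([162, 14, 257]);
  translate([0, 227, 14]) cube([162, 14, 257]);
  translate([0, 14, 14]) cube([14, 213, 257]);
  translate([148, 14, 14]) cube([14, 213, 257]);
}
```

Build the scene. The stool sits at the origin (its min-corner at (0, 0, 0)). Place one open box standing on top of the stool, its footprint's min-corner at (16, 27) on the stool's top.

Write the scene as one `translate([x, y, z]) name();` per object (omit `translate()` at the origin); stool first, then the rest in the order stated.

stool();
translate([16, 27, 404]) open_box();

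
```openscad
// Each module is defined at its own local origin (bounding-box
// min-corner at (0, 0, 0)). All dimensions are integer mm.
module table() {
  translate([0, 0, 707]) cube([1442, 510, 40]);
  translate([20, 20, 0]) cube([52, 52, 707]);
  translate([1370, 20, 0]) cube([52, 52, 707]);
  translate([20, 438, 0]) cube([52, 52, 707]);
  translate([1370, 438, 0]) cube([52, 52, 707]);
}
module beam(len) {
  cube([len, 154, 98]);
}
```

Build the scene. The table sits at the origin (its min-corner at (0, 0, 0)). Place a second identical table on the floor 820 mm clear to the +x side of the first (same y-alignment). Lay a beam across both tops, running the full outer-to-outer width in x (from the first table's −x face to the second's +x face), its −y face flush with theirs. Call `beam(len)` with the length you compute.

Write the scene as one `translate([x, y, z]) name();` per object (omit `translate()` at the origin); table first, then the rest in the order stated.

table();
translate([2262, 0, 0]) table();
translate([0, 0, 747]) beam(3704);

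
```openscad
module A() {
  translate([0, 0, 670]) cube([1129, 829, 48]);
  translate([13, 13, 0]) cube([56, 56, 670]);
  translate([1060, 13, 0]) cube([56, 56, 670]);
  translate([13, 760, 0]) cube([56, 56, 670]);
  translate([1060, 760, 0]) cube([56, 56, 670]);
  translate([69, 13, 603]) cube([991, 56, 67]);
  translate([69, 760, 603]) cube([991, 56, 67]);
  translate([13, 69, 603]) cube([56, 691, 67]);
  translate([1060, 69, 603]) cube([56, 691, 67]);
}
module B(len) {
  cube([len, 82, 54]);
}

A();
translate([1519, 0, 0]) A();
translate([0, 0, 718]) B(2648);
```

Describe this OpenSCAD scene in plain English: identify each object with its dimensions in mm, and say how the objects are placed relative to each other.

A is a table with a 1129×829 mm rectangular top, 48 mm thick, top surface at z = 718 mm, supported by four 56×56 mm square legs, each inset 13 mm from the nearest pair of top edges, running from the floor. Four apron rails, 56 mm thick and 67 mm tall, run between adjacent legs with their top edges flush with the underside of the top and their outer faces flush with the legs' outer faces.

B is a rectangular beam 2648 mm long (x), 82 mm deep (y), 54 mm thick (z).

The beam spans the tops of two tables placed 390 mm apart, resting at z = 718 mm.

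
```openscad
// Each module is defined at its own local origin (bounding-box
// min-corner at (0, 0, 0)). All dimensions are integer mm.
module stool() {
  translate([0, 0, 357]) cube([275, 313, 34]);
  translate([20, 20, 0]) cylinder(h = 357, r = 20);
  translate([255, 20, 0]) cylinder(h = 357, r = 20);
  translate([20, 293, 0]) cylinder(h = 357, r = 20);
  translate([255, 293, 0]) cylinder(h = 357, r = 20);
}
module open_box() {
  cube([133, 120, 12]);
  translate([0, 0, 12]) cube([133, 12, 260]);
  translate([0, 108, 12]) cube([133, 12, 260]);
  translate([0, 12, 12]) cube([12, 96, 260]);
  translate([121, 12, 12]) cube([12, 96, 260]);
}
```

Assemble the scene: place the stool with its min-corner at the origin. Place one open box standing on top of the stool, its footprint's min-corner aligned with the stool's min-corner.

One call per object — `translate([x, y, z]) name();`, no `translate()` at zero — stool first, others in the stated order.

stool();
translate([0, 0, 391]) open_box();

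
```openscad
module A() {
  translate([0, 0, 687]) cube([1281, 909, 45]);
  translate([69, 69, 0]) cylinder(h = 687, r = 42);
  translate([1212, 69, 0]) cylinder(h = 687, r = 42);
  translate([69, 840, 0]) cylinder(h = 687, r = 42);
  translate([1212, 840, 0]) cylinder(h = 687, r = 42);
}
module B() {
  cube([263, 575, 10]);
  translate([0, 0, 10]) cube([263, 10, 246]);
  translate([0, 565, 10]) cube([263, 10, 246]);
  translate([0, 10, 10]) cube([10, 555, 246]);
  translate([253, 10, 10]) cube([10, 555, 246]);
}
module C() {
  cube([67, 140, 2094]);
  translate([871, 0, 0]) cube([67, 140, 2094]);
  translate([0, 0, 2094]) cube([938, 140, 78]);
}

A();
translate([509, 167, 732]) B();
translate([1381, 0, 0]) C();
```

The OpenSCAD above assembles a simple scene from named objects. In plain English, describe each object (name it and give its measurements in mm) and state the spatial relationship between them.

A is a table: top 1281 mm (x) × 909 mm (y), 45 mm thick, upper face at z = 732 mm, on four round legs of 84 mm diameter, each leg's bounding box inset 27 mm from the nearest pair of top edges, running from z = 0 to the bottom of the top.

B is an open-topped rectangular box: outside dimensions 263×575×256 mm, with a uniform wall and base thickness of 10 mm. The base is a full 263×575 slab on the floor; four walls sit on top of the base. The front and back walls (the −y and +y sides) span the full width; the two side walls fit between them.

C is a door frame. The clear opening is 804 mm wide and 2094 mm high. Two 67 mm wide jambs, 140 mm deep, stand either side of the opening from the floor to the top of the opening. A 78 mm thick head sits across the top of both jambs, spanning the full outside width of the frame.

The open box is on top of the table, centred. The door frame is on the floor beside the table on its +x side.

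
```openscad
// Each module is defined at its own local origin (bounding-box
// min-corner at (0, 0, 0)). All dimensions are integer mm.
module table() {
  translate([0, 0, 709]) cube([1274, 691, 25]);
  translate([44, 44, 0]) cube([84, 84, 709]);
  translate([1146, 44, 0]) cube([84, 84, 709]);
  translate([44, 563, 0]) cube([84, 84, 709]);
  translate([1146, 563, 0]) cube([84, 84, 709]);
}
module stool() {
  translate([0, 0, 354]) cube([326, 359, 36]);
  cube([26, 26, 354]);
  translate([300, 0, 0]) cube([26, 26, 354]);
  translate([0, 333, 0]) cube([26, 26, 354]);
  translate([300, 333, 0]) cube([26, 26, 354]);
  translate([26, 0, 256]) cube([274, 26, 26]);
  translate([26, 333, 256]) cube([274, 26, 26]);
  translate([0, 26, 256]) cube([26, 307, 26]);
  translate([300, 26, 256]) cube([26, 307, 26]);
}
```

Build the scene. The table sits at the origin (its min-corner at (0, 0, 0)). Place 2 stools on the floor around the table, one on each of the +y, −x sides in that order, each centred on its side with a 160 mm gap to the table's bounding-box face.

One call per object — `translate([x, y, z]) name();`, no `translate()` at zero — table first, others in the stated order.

table();
translate([474, 851, 0]) stool();
translate([-486, 166, 0]) stool();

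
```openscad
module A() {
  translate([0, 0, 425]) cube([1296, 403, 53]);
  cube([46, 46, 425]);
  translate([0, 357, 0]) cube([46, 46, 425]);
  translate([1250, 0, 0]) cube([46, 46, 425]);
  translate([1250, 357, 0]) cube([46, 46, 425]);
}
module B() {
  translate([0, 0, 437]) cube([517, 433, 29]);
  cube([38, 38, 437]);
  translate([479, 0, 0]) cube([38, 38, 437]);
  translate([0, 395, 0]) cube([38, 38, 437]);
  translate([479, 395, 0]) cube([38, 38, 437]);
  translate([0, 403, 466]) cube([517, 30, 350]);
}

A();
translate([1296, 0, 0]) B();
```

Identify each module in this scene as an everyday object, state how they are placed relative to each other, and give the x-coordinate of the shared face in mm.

A is a bench. B is a chair. The chair is against the bench's +x side, with their −y faces flush. The x-coordinate of the shared face is 1296 mm.

The bench's +x face and the chair's −x face are both at x = 1296 mm.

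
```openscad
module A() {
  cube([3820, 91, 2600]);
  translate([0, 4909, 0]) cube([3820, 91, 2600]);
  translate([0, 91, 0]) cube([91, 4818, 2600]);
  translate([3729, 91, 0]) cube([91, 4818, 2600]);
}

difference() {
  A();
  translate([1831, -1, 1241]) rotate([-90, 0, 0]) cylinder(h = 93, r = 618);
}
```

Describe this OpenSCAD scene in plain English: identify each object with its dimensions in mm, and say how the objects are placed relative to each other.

A is a box-shaped house frame (walls only): outside footprint 3820×5000 mm, wall height 2600 mm, wall thickness 91 mm. The two y-facing walls run the full x-width; the two x-facing walls fit between the inner faces of the y-facing walls.

The house frame has a circular hole of radius 618 mm through its front wall, centred at (x = 1831, z = 1241).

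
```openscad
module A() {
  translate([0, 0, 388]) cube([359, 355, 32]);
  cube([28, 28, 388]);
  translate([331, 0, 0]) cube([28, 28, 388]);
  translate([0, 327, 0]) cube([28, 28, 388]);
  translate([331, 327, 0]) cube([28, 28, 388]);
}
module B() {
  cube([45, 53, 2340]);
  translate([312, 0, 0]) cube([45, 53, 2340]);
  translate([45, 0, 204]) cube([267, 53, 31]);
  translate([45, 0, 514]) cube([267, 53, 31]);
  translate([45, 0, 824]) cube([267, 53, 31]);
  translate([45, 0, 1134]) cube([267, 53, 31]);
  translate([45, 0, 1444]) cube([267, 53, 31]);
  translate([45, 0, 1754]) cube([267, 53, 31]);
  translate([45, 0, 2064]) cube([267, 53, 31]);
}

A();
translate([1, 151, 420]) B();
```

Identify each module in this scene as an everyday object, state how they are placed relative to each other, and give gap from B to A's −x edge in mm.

The ladder's min-x is at 1; the stool's min-x is 0; gap = 1 mm.

A is a stool. B is a ladder. The ladder is on top of the stool, centred. The gap from the ladder to the stool's −x edge is 1 mm.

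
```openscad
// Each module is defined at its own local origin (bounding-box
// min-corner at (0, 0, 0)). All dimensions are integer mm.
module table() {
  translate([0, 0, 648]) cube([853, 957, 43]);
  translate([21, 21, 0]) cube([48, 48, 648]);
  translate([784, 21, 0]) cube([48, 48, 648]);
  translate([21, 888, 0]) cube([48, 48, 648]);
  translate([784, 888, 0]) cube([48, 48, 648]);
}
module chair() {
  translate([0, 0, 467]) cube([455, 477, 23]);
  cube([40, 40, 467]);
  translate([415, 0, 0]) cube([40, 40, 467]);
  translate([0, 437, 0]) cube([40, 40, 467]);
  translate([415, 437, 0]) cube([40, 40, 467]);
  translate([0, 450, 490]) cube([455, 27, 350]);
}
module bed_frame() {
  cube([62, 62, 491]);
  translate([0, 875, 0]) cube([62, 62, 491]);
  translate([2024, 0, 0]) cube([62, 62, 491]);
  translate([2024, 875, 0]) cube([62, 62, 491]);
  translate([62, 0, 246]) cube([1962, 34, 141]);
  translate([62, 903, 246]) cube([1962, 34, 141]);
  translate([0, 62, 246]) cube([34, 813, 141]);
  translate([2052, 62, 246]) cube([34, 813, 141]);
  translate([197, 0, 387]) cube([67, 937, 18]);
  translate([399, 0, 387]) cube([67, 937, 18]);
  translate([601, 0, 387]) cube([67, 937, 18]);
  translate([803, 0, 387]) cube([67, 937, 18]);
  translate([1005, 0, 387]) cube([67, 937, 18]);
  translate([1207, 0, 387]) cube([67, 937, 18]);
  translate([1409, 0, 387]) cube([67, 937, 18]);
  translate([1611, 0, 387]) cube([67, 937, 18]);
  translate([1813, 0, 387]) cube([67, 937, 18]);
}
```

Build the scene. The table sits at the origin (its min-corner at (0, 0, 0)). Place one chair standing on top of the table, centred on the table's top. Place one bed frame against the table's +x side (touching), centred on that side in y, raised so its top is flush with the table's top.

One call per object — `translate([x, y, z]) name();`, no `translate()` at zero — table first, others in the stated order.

table();
translate([199, 240, 691]) chair();
translate([853, 10, 200]) bed_frame();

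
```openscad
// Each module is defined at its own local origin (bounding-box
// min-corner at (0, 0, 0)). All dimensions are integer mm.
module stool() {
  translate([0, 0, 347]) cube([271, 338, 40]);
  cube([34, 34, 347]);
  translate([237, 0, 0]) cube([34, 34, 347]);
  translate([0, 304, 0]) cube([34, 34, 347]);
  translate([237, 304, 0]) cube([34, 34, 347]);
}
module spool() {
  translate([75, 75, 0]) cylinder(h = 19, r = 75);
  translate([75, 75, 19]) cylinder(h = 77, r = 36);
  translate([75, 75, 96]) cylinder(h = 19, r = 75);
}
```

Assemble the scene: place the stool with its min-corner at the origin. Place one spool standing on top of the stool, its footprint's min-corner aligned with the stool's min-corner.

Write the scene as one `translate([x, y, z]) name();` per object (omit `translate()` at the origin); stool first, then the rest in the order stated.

stool();
translate([0, 0, 387]) spool();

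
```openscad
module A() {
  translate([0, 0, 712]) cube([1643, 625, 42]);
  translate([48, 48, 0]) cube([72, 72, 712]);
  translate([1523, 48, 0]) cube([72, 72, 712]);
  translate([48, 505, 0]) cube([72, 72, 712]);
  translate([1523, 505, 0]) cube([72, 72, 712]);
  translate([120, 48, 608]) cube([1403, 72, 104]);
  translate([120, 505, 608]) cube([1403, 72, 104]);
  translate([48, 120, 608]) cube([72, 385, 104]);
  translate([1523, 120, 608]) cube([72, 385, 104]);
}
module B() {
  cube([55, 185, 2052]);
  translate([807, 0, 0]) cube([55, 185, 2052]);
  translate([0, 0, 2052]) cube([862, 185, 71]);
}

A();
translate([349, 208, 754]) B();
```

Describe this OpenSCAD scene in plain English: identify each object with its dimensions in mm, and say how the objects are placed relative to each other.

A is a table with a 1643×625 mm rectangular top, 42 mm thick, top surface at z = 754 mm, supported by four 72×72 mm square legs, each inset 48 mm from the nearest pair of top edges, running from the floor. Four apron rails, 72 mm thick and 104 mm tall, run between adjacent legs with their top edges flush with the underside of the top and their outer faces flush with the legs' outer faces.

B is a rectangular door frame: two vertical jambs of 55×185 mm section, 2052 mm tall, with a clear opening 752 mm wide between their inner faces. A header 71 mm tall and 185 mm deep lies on top of the jambs and spans the full outside width.

The door frame is on top of the table.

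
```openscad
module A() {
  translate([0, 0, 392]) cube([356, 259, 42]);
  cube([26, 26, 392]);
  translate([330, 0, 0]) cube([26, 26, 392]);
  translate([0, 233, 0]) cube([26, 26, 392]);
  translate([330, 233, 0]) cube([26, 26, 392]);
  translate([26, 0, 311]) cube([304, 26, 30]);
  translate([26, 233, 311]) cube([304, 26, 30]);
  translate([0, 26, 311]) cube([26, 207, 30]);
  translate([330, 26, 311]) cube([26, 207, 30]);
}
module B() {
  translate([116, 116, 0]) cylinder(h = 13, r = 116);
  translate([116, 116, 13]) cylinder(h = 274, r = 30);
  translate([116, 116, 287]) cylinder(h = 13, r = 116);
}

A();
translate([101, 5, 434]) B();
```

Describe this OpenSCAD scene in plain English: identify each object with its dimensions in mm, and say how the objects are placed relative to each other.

A is a four-legged stool. The seat is 356×259 mm, 42 mm thick, top at z = 434 mm. It stands on four square legs, each 26×26 mm in cross-section, from z = 0 to the seat underside, each flush with a corner of the seat. Four stretchers, 26 mm wide and 30 mm tall, connect adjacent legs with their undersides at z = 311 mm, each running between the inner faces of the legs it joins and aligned with the legs' outer faces on the other axis.

B is a spool: two coaxial disc flanges of radius 116 mm and thickness 13 mm, joined by a core cylinder of radius 30 mm and height 274 mm. The lower flange rests on z = 0 and the three cylinders share a vertical axis.

The spool is on top of the stool.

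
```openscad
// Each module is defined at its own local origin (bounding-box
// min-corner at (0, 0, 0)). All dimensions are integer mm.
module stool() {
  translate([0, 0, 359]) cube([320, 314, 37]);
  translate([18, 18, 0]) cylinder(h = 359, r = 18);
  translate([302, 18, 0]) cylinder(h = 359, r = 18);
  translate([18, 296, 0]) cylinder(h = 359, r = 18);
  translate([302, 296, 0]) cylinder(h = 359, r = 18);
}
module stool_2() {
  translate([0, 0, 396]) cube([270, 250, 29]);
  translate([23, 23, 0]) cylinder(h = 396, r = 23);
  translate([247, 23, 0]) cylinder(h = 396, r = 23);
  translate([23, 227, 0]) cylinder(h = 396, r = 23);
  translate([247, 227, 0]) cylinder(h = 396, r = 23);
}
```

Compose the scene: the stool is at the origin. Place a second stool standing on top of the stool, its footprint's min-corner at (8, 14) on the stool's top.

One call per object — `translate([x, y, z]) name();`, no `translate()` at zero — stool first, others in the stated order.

stool();
translate([8, 14, 396]) stool_2();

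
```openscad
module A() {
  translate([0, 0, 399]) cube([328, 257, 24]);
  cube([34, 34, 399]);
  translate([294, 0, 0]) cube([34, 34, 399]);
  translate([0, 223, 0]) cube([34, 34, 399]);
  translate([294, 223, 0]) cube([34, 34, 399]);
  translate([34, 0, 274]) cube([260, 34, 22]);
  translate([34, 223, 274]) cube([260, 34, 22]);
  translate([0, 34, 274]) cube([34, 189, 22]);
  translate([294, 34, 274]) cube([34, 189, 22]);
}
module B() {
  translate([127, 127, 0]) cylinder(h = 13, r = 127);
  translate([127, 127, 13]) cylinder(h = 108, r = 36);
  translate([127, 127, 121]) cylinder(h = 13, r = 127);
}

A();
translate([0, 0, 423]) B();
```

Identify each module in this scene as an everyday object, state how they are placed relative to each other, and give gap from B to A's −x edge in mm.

A is a stool. B is a spool. The spool is on top of the stool. The gap from the spool to the stool's −x edge is 0 mm.

The spool's min-x is at 0; the stool's min-x is 0; gap = 0 mm.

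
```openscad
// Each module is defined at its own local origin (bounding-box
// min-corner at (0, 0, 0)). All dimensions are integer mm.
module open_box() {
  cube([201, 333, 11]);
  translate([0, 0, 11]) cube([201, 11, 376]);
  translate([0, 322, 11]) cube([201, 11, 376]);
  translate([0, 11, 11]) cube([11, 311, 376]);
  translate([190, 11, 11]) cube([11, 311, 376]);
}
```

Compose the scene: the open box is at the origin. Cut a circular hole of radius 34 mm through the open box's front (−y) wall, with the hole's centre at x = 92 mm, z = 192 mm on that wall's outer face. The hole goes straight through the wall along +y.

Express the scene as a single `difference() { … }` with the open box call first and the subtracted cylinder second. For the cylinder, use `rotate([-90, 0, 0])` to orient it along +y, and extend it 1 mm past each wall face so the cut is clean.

difference() {
  open_box();
  translate([92, -1, 192]) rotate([-90, 0, 0]) cylinder(h = 13, r = 34);
}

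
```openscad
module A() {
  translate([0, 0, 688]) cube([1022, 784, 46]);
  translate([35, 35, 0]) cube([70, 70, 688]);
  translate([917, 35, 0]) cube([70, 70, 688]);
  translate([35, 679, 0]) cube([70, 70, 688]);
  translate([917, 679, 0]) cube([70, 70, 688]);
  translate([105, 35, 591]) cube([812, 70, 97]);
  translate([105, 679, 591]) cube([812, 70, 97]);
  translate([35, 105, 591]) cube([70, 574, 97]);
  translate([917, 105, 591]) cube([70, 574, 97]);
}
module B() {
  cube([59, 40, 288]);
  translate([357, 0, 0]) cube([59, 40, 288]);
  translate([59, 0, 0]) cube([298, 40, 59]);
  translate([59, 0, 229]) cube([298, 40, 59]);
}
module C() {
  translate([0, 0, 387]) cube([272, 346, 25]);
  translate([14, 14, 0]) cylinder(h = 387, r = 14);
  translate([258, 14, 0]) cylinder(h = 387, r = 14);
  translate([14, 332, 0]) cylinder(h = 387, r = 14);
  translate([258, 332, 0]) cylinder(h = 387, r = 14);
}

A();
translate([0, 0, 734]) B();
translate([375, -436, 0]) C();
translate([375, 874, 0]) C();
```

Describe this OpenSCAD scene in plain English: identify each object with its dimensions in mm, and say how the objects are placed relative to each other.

A is a table: top 1022 mm (x) × 784 mm (y), 46 mm thick, upper face at z = 734 mm, on four 70×70 mm square legs, each inset 35 mm from the nearest pair of top edges, running from z = 0 to the bottom of the top. Four apron rails, 70 mm thick and 97 mm tall, run between adjacent legs with their top edges flush with the underside of the top and their outer faces flush with the legs' outer faces.

B is a rectangular picture frame lying in the x–z plane (depth along y). The opening is 298 mm wide (x) by 170 mm tall (z), surrounded by a border 59 mm wide on all four sides. The frame is 40 mm deep and is made of two full-height vertical stiles with two horizontal rails fitted between them.

C is a four-legged stool. The seat is 272×346 mm, 25 mm thick, top at z = 412 mm. It stands on four round legs, each 28 mm in diameter, from z = 0 to the seat underside, each leg's axis is inset half a diameter from the nearest pair of seat edges (so the leg's bounding box is flush with the corner).

The picture frame is on top of the table. Two stools sit around the table at the −y, +y sides.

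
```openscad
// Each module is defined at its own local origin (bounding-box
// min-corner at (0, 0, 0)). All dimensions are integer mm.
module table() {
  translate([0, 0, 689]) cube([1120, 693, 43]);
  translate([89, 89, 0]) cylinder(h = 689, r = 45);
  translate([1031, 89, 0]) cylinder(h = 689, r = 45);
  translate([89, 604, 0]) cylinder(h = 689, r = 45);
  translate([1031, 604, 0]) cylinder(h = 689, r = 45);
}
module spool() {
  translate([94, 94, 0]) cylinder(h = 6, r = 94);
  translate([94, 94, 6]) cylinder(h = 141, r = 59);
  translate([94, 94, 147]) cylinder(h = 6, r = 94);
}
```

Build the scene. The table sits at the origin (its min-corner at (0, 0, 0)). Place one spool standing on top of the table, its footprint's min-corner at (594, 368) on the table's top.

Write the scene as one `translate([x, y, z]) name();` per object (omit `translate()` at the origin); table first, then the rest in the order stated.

table();
translate([594, 368, 732]) spool();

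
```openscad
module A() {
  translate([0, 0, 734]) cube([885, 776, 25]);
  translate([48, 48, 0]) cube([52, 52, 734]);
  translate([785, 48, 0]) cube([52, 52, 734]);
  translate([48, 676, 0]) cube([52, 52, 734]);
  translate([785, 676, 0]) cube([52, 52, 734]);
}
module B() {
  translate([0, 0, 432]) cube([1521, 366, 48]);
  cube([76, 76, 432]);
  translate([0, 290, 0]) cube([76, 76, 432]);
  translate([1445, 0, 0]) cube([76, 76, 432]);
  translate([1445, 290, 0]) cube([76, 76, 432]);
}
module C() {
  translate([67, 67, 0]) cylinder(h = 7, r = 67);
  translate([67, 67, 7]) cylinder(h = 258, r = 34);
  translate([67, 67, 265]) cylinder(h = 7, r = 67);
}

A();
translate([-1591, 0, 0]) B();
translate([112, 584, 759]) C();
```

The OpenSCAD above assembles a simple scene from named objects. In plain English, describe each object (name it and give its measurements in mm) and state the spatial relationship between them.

A is a table: top 885 mm (x) × 776 mm (y), 25 mm thick, upper face at z = 759 mm, on four 52×52 mm square legs, each inset 48 mm from the nearest pair of top edges, running from z = 0 to the bottom of the top.

B is a long wooden bench with a 1521 mm (x) × 366 mm (y) seat, 48 mm thick, its top surface 480 mm above the floor. Four 76 mm square legs at the seat corners, flush with the edges, run from z = 0 to the seat underside.

C is a spool: two coaxial disc flanges of radius 67 mm and thickness 7 mm, joined by a core cylinder of radius 34 mm and height 258 mm. The lower flange rests on z = 0 and the three cylinders share a vertical axis.

The bench is on the floor beside the table on its −x side. The spool is on top of the table.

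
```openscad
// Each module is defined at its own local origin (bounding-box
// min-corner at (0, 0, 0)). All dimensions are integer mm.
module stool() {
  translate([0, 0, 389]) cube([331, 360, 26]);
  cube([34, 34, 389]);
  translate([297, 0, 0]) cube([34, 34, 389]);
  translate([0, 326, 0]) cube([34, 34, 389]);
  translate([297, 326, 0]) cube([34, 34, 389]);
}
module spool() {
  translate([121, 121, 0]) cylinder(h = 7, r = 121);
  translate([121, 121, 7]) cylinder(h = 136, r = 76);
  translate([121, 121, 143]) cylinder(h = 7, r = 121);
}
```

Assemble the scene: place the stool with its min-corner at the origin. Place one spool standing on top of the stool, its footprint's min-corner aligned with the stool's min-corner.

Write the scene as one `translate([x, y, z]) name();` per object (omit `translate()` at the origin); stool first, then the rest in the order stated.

stool();
translate([0, 0, 415]) spool();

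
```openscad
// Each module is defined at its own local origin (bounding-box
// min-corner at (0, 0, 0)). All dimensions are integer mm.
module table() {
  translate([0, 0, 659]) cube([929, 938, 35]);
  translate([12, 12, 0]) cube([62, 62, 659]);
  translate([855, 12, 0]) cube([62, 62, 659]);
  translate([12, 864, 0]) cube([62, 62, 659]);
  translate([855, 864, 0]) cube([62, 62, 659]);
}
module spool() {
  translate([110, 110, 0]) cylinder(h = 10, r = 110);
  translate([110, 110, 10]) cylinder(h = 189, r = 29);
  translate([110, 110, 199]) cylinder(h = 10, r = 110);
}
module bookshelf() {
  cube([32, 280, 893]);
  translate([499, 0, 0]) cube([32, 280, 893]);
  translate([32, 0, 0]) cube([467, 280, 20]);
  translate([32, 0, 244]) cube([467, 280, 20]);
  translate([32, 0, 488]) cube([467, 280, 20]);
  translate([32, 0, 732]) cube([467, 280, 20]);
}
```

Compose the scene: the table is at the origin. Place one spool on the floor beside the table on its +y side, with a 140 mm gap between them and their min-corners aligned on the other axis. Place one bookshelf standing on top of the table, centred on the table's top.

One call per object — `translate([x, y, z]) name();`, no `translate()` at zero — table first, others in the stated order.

table();
translate([0, 1078, 0]) spool();
translate([199, 329, 694]) bookshelf();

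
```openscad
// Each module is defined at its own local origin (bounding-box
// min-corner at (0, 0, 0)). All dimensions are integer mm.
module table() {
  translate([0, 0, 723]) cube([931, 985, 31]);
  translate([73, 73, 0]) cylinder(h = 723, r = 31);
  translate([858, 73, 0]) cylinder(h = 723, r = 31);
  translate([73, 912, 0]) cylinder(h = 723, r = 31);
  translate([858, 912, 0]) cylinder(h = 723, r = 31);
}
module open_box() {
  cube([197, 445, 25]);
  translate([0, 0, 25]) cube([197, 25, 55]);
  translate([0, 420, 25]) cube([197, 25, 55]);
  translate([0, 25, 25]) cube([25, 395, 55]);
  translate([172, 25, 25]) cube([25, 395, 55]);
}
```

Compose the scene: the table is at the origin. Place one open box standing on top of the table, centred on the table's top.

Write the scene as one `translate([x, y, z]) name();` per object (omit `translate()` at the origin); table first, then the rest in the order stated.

table();
translate([367, 270, 754]) open_box();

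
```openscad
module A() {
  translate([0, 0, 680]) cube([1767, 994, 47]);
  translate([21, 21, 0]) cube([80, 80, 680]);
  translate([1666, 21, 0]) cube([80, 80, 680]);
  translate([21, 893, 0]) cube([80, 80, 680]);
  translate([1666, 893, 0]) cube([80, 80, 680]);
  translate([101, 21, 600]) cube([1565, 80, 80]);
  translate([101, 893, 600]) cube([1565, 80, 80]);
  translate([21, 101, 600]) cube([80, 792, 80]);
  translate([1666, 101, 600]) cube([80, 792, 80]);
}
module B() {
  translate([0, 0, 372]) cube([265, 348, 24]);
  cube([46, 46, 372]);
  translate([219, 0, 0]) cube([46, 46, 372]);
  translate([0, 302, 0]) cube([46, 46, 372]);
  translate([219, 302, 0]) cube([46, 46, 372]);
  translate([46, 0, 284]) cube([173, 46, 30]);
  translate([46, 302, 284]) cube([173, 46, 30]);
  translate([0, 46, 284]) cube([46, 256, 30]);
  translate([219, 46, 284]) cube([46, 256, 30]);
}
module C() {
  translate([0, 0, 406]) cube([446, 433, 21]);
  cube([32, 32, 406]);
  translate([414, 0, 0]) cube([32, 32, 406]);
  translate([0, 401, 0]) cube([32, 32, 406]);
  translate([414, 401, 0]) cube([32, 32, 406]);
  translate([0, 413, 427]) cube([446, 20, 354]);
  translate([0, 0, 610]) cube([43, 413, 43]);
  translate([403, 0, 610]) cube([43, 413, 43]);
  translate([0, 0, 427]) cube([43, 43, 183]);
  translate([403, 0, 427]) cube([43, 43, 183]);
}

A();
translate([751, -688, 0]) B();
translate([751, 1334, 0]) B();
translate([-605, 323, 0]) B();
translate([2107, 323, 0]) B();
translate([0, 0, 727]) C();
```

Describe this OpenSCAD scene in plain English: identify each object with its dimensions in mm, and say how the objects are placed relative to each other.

A is a rectangular dining table. The top is 1767×994×47 mm with its upper surface at z = 727 mm. It stands on four 80×80 mm square legs, each inset 21 mm from the nearest pair of top edges, running from the floor to the underside of the top. Four apron rails, 80 mm thick and 80 mm tall, run between adjacent legs with their top edges flush with the underside of the top and their outer faces flush with the legs' outer faces.

B is a four-legged stool. The seat is a 265×348×24 mm slab whose top surface is at z = 396 mm; four square legs, each 46×46 mm in cross-section, run from the floor (z = 0) to the underside of the seat, each flush with a corner of the seat. Four stretchers, 46 mm wide and 30 mm tall, connect adjacent legs with their undersides at z = 284 mm, each running between the inner faces of the legs it joins and aligned with the legs' outer faces on the other axis.

C is a chair. The seat is a 446×433×21 mm slab with its top at z = 427 mm, on four 32×32 mm corner legs (flush with the seat edges, standing on z = 0). A flat backrest 20 mm thick, 354 mm tall, spans the full seat width and rises from the seat top along its +y edge, rear face flush with the rear of the seat. Two armrests of 43×43 mm section run along each side from the seat's front edge to the front of the backrest, top faces 226 mm above the seat top and outer faces flush with the seat's x-edges; a 43×43 mm post under the front of each armrest stands on the seat at the front corner.

Four stools sit around the table at the −y, +y, −x, +x sides. The chair is on top of the table.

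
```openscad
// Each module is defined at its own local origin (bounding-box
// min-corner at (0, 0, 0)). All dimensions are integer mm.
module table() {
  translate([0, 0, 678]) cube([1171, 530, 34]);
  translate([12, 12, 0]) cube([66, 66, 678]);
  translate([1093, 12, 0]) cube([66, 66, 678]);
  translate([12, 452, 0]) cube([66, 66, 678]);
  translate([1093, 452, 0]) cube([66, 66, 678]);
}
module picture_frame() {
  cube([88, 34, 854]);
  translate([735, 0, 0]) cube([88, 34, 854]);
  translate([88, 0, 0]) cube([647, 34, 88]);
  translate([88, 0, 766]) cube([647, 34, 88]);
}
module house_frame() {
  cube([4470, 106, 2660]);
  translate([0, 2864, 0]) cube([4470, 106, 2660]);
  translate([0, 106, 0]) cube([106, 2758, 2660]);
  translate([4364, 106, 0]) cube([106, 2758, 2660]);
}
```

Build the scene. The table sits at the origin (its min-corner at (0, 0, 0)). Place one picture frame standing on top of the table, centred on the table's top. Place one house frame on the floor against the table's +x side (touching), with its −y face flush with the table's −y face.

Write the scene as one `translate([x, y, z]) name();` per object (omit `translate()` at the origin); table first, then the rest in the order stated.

table();
translate([174, 248, 712]) picture_frame();
translate([1171, 0, 0]) house_frame();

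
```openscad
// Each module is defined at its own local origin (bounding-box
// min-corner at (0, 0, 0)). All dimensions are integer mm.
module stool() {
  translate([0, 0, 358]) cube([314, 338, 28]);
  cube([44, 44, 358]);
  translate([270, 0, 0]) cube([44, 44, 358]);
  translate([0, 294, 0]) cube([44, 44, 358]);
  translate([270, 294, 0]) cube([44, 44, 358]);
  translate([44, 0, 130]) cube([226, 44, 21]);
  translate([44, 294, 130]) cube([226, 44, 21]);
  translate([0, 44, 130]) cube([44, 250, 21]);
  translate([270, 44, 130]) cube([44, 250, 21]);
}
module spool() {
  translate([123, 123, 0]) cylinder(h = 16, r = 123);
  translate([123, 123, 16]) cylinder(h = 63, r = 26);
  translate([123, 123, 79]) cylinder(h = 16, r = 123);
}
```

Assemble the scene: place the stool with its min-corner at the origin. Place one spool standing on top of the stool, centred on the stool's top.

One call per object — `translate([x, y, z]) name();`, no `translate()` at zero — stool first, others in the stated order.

stool();
translate([34, 46, 386]) spool();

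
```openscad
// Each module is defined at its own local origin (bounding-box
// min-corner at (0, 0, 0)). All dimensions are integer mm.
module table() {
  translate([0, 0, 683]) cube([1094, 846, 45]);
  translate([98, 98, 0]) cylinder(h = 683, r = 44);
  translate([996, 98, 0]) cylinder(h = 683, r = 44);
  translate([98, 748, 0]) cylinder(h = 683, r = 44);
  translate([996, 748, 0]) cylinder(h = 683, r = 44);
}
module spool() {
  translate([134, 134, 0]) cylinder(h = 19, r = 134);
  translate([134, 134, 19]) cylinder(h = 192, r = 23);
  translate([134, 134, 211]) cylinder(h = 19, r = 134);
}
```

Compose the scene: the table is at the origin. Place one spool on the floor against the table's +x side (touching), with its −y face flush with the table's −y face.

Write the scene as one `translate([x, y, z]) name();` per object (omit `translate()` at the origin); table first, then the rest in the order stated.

table();
translate([1094, 0, 0]) spool();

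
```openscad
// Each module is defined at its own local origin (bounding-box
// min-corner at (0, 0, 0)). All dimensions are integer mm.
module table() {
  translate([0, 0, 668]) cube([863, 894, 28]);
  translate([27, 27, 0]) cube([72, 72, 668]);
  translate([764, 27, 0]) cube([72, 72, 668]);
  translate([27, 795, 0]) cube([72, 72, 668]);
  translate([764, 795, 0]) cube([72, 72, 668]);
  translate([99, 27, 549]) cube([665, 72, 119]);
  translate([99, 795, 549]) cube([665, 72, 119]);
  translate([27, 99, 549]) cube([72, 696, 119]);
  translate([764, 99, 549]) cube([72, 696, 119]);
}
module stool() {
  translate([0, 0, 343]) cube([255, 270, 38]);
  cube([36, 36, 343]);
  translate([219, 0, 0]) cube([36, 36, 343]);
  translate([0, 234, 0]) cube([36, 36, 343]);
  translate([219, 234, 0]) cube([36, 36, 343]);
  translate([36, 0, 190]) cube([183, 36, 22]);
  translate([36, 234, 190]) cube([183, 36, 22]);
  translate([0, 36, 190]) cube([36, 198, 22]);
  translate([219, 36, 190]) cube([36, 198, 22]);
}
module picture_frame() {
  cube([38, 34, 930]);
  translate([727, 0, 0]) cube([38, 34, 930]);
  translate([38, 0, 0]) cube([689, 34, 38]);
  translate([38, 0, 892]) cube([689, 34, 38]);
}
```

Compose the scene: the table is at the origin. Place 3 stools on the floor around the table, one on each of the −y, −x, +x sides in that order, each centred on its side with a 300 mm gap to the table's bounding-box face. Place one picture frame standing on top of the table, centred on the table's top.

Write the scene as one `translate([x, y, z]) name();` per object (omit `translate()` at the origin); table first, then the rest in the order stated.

table();
translate([304, -570, 0]) stool();
translate([-555, 312, 0]) stool();
translate([1163, 312, 0]) stool();
translate([49, 430, 696]) picture_frame();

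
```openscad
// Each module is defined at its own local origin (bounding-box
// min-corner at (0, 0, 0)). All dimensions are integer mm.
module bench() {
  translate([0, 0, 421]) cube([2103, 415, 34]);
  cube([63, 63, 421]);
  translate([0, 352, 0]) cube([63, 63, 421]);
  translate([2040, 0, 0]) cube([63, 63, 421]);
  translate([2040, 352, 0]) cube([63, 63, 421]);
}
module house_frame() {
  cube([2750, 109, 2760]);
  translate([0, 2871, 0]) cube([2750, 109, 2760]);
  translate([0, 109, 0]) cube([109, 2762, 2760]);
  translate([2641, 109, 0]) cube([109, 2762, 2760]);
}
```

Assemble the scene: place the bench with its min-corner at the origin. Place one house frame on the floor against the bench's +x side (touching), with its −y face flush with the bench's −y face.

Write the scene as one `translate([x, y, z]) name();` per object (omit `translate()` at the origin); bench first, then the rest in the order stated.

bench();
translate([2103, 0, 0]) house_frame();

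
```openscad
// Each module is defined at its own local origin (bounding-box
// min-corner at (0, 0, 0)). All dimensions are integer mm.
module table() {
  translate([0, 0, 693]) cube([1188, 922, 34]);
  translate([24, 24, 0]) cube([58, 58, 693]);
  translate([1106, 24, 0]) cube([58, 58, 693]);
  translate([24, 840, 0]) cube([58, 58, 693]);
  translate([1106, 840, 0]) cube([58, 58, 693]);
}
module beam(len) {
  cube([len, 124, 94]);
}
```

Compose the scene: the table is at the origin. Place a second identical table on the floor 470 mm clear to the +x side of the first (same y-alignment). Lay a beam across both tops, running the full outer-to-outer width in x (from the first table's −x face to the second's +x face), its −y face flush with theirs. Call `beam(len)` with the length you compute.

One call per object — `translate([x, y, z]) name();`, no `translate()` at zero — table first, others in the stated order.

table();
translate([1658, 0, 0]) table();
translate([0, 0, 727]) beam(2846);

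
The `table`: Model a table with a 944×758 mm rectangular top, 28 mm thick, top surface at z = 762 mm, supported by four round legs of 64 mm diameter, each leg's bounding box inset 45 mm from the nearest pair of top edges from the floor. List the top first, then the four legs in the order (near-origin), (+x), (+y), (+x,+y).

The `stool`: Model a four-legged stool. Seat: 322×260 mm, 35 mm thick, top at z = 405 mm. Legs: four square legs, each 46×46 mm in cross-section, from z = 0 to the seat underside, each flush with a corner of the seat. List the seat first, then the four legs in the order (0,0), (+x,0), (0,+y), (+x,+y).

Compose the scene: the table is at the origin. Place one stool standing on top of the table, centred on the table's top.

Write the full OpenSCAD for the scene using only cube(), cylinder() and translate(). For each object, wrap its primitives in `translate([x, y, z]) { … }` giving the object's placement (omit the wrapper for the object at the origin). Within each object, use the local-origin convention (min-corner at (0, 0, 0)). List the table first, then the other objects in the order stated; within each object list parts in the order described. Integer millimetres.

translate([0, 0, 734]) cube([944, 758, 28]);
translate([77, 77, 0]) cylinder(h = 734, r = 32);
translate([867, 77, 0]) cylinder(h = 734, r = 32);
translate([77, 681, 0]) cylinder(h = 734, r = 32);
translate([867, 681, 0]) cylinder(h = 734, r = 32);
translate([311, 249, 762]) {
  translate([0, 0, 370]) cube([322, 260, 35]);
  cube([46, 46, 370]);
  translate([276, 0, 0]) cube([46, 46, 370]);
  translate([0, 214, 0]) cube([46, 46, 370]);
  translate([276, 214, 0]) cube([46, 46, 370]);
}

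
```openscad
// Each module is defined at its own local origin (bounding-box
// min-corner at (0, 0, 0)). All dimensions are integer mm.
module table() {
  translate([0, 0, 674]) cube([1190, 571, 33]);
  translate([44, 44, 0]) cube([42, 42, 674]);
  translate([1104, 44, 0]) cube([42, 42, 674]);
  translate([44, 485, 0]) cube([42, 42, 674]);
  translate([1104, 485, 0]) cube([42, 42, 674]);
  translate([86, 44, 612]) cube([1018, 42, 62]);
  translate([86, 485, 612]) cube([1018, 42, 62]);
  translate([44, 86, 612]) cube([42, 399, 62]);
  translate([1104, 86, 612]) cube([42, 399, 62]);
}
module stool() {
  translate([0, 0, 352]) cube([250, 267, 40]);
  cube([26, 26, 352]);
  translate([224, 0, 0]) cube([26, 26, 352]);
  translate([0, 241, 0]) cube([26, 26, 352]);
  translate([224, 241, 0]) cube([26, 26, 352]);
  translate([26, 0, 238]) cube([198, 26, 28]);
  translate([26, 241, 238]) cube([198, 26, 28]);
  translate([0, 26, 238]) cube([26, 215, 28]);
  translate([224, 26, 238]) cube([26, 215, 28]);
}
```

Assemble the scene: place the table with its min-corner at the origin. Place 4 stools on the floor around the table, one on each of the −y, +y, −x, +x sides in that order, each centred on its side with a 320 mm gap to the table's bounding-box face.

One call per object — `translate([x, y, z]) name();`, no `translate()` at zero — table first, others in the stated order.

table();
translate([470, -587, 0]) stool();
translate([470, 891, 0]) stool();
translate([-570, 152, 0]) stool();
translate([1510, 152, 0]) stool();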